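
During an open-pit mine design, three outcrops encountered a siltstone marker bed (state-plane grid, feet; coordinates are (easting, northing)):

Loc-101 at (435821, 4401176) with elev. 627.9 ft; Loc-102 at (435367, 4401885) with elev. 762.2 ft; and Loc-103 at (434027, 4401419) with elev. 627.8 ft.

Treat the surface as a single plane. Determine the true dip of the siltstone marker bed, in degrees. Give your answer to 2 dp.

Two edge vectors: Loc-101→Loc-102 = (-454, 709, 134.3), Loc-101→Loc-103 = (-1794, 243, -0.1).
Normal n = (Loc-101→Loc-102) × (Loc-101→Loc-103) = (-32705.8, -240979.6, 1161624).
So ∂z/∂E = −n_x/n_z = 0.02816 and ∂z/∂N = −n_y/n_z = 0.20745.
Gradient magnitude |∇z| = √(a² + b²) = √(0.00079 + 0.04304) = 0.20935.
True dip = arctan(0.20935) = 11.82°, dipping toward S (azimuth ≈ 188°).

11.82°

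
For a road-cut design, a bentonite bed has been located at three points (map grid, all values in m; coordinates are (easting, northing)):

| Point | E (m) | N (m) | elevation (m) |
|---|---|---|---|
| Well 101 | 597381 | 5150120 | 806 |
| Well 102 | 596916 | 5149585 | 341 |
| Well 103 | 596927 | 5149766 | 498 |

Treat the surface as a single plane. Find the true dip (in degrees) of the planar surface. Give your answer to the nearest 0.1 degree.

Let the plane be z = a·E + b·N + c.
Well 102−Well 101: −465a − 535b = −465;  Well 103−Well 101: −454a − 354b = −308.
Solving gives a = 0.00217, b = 0.86727.
Gradient magnitude |∇z| = √(a² + b²) = √(0.00000 + 0.75216) = 0.86727.
True dip = arctan(0.86727) = 40.9°, dipping toward S (azimuth ≈ 180°).

40.9°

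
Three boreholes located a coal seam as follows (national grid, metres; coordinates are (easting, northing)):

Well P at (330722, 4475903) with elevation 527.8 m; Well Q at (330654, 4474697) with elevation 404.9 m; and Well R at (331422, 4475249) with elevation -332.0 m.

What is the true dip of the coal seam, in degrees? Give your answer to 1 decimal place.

Let the plane be z = a·E + b·N + c.
Well Q−Well P: −68a − 1206b = −122.9;  Well R−Well P: 700a − 654b = −859.8.
Solving gives a = −1.07637, b = 0.16260.
Gradient magnitude |∇z| = √(a² + b²) = √(1.15858 + 0.02644) = 1.08858.
True dip = arctan(1.08858) = 47.4°, dipping toward E (azimuth ≈ 099°).

47.4°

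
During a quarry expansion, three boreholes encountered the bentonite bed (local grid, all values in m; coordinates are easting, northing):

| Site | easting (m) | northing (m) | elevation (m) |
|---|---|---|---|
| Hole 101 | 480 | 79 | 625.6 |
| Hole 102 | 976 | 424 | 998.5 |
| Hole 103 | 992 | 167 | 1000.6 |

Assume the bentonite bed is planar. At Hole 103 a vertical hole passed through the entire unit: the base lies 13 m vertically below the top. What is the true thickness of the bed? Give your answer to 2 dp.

10.51 m

Two edge vectors: Hole 101→Hole 102 = (496, 345, 372.9), Hole 101→Hole 103 = (512, 88, 375).
Normal n = (Hole 101→Hole 102) × (Hole 101→Hole 103) = (96559.8, 4924.8, -132992).
So ∂z/∂easting = −n_x/n_z = 0.72606 and ∂z/∂northing = −n_y/n_z = 0.03703.
|∇z| = √(a²+b²) = 0.72700, so dip δ = arctan(0.72700) = 36.02°.
True thickness = vertical thickness × cos δ = 13 × cos 36.02° = 10.51 m.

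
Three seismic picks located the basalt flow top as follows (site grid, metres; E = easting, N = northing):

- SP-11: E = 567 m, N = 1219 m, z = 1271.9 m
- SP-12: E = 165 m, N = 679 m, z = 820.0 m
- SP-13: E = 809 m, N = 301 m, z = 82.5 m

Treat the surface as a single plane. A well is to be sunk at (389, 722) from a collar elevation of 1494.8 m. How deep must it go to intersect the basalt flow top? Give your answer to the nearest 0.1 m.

Let the plane be z = a·E + b·N + c.
SP-12−SP-11: −402a − 540b = −451.9;  SP-13−SP-11: 242a − 918b = −1189.4.
Solving gives a = −0.455122, b = 1.175665.
Then c = 1271.9 − a·567 − b·1219 = 96.82.
At (389, 722): z_contact = −177.04 + 848.83 + 96.82 = 768.61 m.
Depth below ground = 1494.8 − 768.61 = 726.2 m.

726.2 m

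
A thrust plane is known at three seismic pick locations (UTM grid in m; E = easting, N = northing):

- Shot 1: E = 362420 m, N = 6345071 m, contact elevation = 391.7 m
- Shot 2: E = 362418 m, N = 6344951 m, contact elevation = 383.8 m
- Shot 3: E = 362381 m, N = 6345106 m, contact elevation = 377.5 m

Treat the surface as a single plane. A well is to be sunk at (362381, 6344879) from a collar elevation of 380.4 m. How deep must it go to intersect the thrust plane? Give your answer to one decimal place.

Let the plane be z = a·E + b·N + c.
Shot 2−Shot 1: −2a − 120b = −7.9;  Shot 3−Shot 1: −39a + 35b = −14.2.
Solving gives a = 0.416947368, b = 0.058884211.
Then c = 391.7 − a·362420 − b·6345071 = −524342.86.
At (362381, 6344879): z_contact = 151093.80 + 373613.19 − 524342.86 = 364.13 m.
Depth below ground = 380.4 − 364.13 = 16.3 m.

16.3 m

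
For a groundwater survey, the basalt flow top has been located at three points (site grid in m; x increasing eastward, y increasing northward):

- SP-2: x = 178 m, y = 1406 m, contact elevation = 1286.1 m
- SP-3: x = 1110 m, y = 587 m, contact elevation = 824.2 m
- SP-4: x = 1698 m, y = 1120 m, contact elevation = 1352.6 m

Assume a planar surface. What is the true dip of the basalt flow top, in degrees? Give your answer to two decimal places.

Let the plane be z = a·x + b·y + c.
SP-3−SP-2: 932a − 819b = −461.9;  SP-4−SP-2: 1520a − 286b = 66.5.
Solving gives a = 0.19070, b = 0.78099.
Gradient magnitude |∇z| = √(a² + b²) = √(0.03637 + 0.60995) = 0.80394.
True dip = arctan(0.80394) = 38.80°, dipping toward SSW (azimuth ≈ 194°).

38.80°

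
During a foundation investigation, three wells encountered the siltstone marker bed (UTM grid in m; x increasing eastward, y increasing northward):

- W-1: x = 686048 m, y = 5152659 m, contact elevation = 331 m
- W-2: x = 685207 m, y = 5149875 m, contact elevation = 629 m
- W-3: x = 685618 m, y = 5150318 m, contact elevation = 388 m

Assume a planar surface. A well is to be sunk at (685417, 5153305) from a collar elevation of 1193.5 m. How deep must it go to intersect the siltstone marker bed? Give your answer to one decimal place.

Let the plane be z = a·x + b·y + c.
W-2−W-1: −841a − 2784b = 298;  W-3−W-1: −430a − 2341b = 57.
Solving gives a = −0.698402537, b = 0.103935536.
Then c = 331 − a·686048 − b·5152659 = −56075.71.
At (685417, 5153305): z_contact = −478696.97 + 535611.52 − 56075.71 = 838.83 m.
Depth below ground = 1193.5 − 838.83 = 354.7 m.

354.7 m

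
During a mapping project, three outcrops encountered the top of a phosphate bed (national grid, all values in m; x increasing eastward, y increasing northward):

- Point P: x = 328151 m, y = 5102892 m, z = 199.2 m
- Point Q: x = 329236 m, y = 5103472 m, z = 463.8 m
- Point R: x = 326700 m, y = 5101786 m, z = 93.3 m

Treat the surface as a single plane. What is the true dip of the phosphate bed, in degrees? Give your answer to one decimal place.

Two edge vectors: Point P→Point Q = (1085, 580, 264.6), Point P→Point R = (-1451, -1106, -105.9).
Normal n = (Point P→Point Q) × (Point P→Point R) = (231225.6, -269033.1, -358430).
So ∂z/∂x = −n_x/n_z = 0.64511 and ∂z/∂y = −n_y/n_z = −0.75059.
Gradient magnitude |∇z| = √(a² + b²) = √(0.41616 + 0.56338) = 0.98972.
True dip = arctan(0.98972) = 44.7°, dipping toward NW (azimuth ≈ 319°).

44.7°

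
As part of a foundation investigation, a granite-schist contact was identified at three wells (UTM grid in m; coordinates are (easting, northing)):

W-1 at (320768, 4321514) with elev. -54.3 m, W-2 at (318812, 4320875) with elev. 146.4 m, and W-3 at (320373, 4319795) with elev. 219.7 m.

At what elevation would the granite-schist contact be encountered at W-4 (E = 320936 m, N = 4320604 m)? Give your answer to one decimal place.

Two edge vectors: W-1→W-2 = (-1956, -639, 200.7), W-1→W-3 = (-395, -1719, 274).
Normal n = (W-1→W-2) × (W-1→W-3) = (169917.3, 456667.5, 3109959).
So ∂z/∂E = −n_x/n_z = −0.054636508 and ∂z/∂N = −n_y/n_z = −0.146840360.
Intercept c from W-1: -54.3 + 17525.64 + 634572.67 = 652044.02.
At (320936, 4320604): z = −17534.8 − 634439.0 + 652044.02 = 70.1 m.

70.1 m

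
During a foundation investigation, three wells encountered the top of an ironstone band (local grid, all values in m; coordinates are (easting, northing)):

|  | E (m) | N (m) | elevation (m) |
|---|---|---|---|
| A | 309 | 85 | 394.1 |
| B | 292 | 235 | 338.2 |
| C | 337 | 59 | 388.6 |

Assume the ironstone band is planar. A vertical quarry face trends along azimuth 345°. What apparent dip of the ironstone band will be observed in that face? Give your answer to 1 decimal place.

15.1°

Two edge vectors: A→B = (-17, 150, -55.9), A→C = (28, -26, -5.5).
Normal n = (A→B) × (A→C) = (-2278.4, -1658.7, -3758).
So ∂z/∂E = −n_x/n_z = −0.60628 and ∂z/∂N = −n_y/n_z = −0.44138.
Unit vector along 345° is (sin 345°, cos 345°) = (-0.2588, 0.9659).
Slope in that direction = a·(-0.2588) + b·(0.9659) = −0.26942.
Apparent dip = arctan|0.26942| = 15.1° (true dip is 36.9°, so apparent ≤ true as expected).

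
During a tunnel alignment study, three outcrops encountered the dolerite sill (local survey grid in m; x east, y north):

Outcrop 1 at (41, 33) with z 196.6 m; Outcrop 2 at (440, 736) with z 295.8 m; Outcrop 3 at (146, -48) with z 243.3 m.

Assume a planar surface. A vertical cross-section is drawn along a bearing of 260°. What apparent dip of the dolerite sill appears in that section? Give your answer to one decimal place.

20.1°

Two edge vectors: Outcrop 1→Outcrop 2 = (399, 703, 99.2), Outcrop 1→Outcrop 3 = (105, -81, 46.7).
Normal n = (Outcrop 1→Outcrop 2) × (Outcrop 1→Outcrop 3) = (40865.3, -8217.3, -106134).
So ∂z/∂x = −n_x/n_z = 0.38503 and ∂z/∂y = −n_y/n_z = −0.07742.
Unit vector along 260° is (sin 260°, cos 260°) = (-0.9848, -0.1736).
Slope in that direction = a·(-0.9848) + b·(-0.1736) = −0.36574.
Apparent dip = arctan|0.36574| = 20.1° (true dip is 21.4°, so apparent ≤ true as expected).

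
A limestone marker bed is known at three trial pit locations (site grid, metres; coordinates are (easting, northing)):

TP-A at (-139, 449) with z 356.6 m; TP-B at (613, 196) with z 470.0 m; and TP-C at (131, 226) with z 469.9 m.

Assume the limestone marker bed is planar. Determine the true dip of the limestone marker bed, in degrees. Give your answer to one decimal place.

Two edge vectors: TP-A→TP-B = (752, -253, 113.4), TP-A→TP-C = (270, -223, 113.3).
Normal n = (TP-A→TP-B) × (TP-A→TP-C) = (-3376.7, -54583.6, -99386).
So ∂z/∂E = −n_x/n_z = −0.03398 and ∂z/∂N = −n_y/n_z = −0.54921.
Gradient magnitude |∇z| = √(a² + b²) = √(0.00115 + 0.30163) = 0.55026.
True dip = arctan(0.55026) = 28.8°, dipping toward N (azimuth ≈ 004°).

28.8°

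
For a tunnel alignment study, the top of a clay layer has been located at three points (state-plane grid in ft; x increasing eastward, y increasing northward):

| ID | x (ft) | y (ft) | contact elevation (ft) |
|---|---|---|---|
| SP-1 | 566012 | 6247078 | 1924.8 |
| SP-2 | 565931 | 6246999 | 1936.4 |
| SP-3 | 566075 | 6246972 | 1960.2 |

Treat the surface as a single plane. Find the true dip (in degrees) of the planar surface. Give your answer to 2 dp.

16.14°

Let the plane be z = a·x + b·y + c.
SP-2−SP-1: −81a − 79b = 11.6;  SP-3−SP-1: 63a − 106b = 35.4.
Solving gives a = 0.11553, b = −0.26530.
Gradient magnitude |∇z| = √(a² + b²) = √(0.01335 + 0.07038) = 0.28936.
True dip = arctan(0.28936) = 16.14°, dipping toward NNW (azimuth ≈ 336°).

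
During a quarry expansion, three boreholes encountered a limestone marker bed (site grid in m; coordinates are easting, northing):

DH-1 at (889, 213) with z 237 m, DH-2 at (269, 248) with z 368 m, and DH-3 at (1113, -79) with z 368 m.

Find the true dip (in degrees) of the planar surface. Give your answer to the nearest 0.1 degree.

34.4°

Let the plane be z = a·easting + b·northing + c.
DH-2−DH-1: −620a + 35b = 131;  DH-3−DH-1: 224a − 292b = 131.
Solving gives a = −0.24733, b = −0.63836.
Gradient magnitude |∇z| = √(a² + b²) = √(0.06117 + 0.40750) = 0.68460.
True dip = arctan(0.68460) = 34.4°, dipping toward NNE (azimuth ≈ 021°).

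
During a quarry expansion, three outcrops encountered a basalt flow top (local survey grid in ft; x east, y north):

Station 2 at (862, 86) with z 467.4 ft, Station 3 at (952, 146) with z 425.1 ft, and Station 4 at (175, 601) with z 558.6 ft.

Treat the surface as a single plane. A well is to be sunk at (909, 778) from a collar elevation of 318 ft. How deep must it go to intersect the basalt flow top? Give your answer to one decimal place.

Let the plane be z = a·x + b·y + c.
Station 3−Station 2: 90a + 60b = −42.3;  Station 4−Station 2: −687a + 515b = 91.2.
Solving gives a = −0.31125, b = −0.23812.
Then c = 467.4 − a·862 − b·86 = 756.18.
At (909, 778): z_contact = −282.93 − 185.26 + 756.18 = 287.99 ft.
Depth below ground = 318 − 287.99 = 30.0 ft.

30.0 ft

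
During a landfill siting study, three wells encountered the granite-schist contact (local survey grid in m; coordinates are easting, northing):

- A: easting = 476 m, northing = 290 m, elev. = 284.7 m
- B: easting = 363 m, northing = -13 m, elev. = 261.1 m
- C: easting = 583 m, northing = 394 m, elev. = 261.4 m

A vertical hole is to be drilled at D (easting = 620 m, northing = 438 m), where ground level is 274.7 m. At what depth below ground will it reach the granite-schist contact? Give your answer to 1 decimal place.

19.4 m

Two edge vectors: A→B = (-113, -303, -23.6), A→C = (107, 104, -23.3).
Normal n = (A→B) × (A→C) = (9514.3, -5158.1, 20669).
So ∂z/∂easting = −n_x/n_z = −0.46032 and ∂z/∂northing = −n_y/n_z = 0.24956.
Intercept c from A: 284.7 + 219.11 − 72.37 = 431.44.
At (620, 438): z_contact = −285.40 + 109.31 + 431.44 = 255.35 m.
Depth below ground = 274.7 − 255.35 = 19.4 m.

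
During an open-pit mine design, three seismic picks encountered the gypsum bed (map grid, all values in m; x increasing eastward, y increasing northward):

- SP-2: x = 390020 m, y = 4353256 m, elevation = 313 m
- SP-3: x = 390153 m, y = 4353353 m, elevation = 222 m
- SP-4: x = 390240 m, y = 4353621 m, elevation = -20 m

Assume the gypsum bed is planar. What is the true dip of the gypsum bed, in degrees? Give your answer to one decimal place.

Let the plane be z = a·x + b·y + c.
SP-3−SP-2: 133a + 97b = −91;  SP-4−SP-2: 220a + 365b = −333.
Solving gives a = −0.03360, b = −0.89208.
Gradient magnitude |∇z| = √(a² + b²) = √(0.00113 + 0.79580) = 0.89271.
True dip = arctan(0.89271) = 41.8°, dipping toward N (azimuth ≈ 002°).

41.8°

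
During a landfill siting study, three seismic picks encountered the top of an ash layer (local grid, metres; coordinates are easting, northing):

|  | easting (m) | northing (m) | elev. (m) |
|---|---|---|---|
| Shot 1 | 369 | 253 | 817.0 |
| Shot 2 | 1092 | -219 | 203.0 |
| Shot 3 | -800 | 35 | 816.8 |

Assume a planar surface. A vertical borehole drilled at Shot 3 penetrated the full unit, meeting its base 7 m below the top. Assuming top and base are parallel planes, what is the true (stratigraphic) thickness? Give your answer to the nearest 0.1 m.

Two edge vectors: Shot 1→Shot 2 = (723, -472, -614), Shot 1→Shot 3 = (-1169, -218, -0.2).
Normal n = (Shot 1→Shot 2) × (Shot 1→Shot 3) = (-133757.6, 717910.6, -709382).
So ∂z/∂easting = −n_x/n_z = −0.18856 and ∂z/∂northing = −n_y/n_z = 1.01202.
|∇z| = √(a²+b²) = 1.02944, so dip δ = arctan(1.02944) = 45.83°.
True thickness = vertical thickness × cos δ = 7 × cos 45.83° = 4.9 m.

4.9 m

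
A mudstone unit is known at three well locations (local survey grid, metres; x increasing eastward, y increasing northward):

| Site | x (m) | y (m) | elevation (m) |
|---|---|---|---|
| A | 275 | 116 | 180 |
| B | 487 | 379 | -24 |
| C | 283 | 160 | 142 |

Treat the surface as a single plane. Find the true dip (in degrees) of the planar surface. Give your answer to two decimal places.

Let the plane be z = a·x + b·y + c.
B−A: 212a + 263b = −204;  C−A: 8a + 44b = −38.
Solving gives a = 0.14092, b = −0.88926.
Gradient magnitude |∇z| = √(a² + b²) = √(0.01986 + 0.79078) = 0.90035.
True dip = arctan(0.90035) = 42.00°, dipping toward N (azimuth ≈ 351°).

42.00°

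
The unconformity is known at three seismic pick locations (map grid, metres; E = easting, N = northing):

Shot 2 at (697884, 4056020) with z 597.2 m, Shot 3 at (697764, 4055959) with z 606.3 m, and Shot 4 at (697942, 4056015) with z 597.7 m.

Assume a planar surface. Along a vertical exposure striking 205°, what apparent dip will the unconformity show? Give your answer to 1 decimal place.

7.4°

Two edge vectors: Shot 2→Shot 3 = (-120, -61, 9.1), Shot 2→Shot 4 = (58, -5, 0.5).
Normal n = (Shot 2→Shot 3) × (Shot 2→Shot 4) = (15, 587.8, 4138).
So ∂z/∂E = −n_x/n_z = −0.00362 and ∂z/∂N = −n_y/n_z = −0.14205.
Unit vector along 205° is (sin 205°, cos 205°) = (-0.4226, -0.9063).
Slope in that direction = a·(-0.4226) + b·(-0.9063) = 0.13027.
Apparent dip = arctan|0.13027| = 7.4° (true dip is 8.1°, so apparent ≤ true as expected).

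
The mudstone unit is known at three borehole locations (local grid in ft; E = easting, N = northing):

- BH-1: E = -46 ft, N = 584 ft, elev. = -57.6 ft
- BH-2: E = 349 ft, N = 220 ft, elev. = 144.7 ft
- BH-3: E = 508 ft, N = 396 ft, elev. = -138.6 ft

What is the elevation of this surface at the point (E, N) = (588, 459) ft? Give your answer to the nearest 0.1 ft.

-252.2 ft

Let the plane be z = a·E + b·N + c.
BH-2−BH-1: 395a − 364b = 202.3;  BH-3−BH-1: 554a − 188b = −81.
Solving gives a = −0.52997, b = −1.13088.
Then c = -57.6 − a·-46 − b·584 = 578.45.
At (588, 459): z = −311.6 − 519.1 + 578.45 = -252.2 ft.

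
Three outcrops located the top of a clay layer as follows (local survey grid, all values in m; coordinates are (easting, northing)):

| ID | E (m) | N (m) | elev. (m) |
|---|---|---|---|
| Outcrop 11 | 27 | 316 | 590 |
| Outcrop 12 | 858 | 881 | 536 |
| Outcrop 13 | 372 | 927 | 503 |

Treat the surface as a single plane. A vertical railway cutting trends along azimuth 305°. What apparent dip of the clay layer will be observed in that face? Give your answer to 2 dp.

8.01°

Let the plane be z = a·E + b·N + c.
Outcrop 12−Outcrop 11: 831a + 565b = −54;  Outcrop 13−Outcrop 11: 345a + 611b = −87.
Solving gives a = 0.05166, b = −0.17156.
Unit vector along 305° is (sin 305°, cos 305°) = (-0.8192, 0.5736).
Slope in that direction = a·(-0.8192) + b·(0.5736) = −0.14072.
Apparent dip = arctan|0.14072| = 8.01° (true dip is 10.2°, so apparent ≤ true as expected).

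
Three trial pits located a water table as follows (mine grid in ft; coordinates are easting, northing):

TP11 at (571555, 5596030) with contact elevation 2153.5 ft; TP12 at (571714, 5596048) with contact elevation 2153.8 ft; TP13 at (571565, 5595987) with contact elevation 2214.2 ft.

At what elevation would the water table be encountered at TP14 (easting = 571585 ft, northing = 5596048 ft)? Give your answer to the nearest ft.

Let the plane be z = a·easting + b·northing + c.
TP12−TP11: 159a + 18b = 0.3;  TP13−TP11: 10a − 43b = 60.7.
Solving gives a = 0.15754596, b = −1.37498931.
Then c = 2153.5 − a·571555 − b·5596030 = 7606588.76.
At (571585, 5596048): z = 90050.9 − 7694506.2 + 7606588.76 = 2133.5 ft.

2133 ft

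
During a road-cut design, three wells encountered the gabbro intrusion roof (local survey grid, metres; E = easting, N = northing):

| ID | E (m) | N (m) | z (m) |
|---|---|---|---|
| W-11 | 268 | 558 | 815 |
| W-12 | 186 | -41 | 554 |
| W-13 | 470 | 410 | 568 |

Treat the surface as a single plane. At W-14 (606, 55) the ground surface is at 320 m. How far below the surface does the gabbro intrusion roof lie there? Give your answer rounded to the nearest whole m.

Two edge vectors: W-11→W-12 = (-82, -599, -261), W-11→W-13 = (202, -148, -247).
Normal n = (W-11→W-12) × (W-11→W-13) = (109325, -72976, 133134).
So ∂z/∂E = −n_x/n_z = −0.82117 and ∂z/∂N = −n_y/n_z = 0.54814.
Intercept c from W-11: 815 + 220.07 − 305.86 = 729.21.
At (606, 55): z_contact = −497.6 + 30.1 + 729.21 = 261.7 m.
Depth below ground = 320 − 261.7 = 58 m.

58 m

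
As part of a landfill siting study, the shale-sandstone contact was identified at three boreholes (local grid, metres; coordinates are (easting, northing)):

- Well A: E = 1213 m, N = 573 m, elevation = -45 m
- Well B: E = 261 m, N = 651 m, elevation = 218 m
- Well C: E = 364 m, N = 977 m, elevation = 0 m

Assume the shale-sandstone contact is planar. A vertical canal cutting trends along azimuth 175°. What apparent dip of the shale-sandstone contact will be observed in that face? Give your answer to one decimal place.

28.2°

Let the plane be z = a·E + b·N + c.
Well B−Well A: −952a + 78b = 263;  Well C−Well A: −849a + 404b = 45.
Solving gives a = −0.32270, b = −0.56676.
Unit vector along 175° is (sin 175°, cos 175°) = (0.0872, -0.9962).
Slope in that direction = a·(0.0872) + b·(-0.9962) = 0.53647.
Apparent dip = arctan|0.53647| = 28.2° (true dip is 33.1°, so apparent ≤ true as expected).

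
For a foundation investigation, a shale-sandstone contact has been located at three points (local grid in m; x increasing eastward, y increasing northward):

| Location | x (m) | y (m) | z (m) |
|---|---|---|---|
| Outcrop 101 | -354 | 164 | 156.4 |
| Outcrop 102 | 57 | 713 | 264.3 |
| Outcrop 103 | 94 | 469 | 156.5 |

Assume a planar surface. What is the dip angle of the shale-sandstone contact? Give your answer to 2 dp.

25.84°

Two edge vectors: Outcrop 101→Outcrop 102 = (411, 549, 107.9), Outcrop 101→Outcrop 103 = (448, 305, 0.1).
Normal n = (Outcrop 101→Outcrop 102) × (Outcrop 101→Outcrop 103) = (-32854.6, 48298.1, -120597).
So ∂z/∂x = −n_x/n_z = −0.27243 and ∂z/∂y = −n_y/n_z = 0.40049.
Gradient magnitude |∇z| = √(a² + b²) = √(0.07422 + 0.16039) = 0.48437.
True dip = arctan(0.48437) = 25.84°, dipping toward SE (azimuth ≈ 146°).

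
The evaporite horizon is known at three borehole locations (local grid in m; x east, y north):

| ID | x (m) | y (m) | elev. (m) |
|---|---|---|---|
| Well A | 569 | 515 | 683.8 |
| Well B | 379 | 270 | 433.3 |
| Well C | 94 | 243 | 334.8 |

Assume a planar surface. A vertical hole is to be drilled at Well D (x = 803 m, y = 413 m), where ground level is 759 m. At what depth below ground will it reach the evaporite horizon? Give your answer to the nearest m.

95 m

Let the plane be z = a·x + b·y + c.
Well B−Well A: −190a − 245b = −250.5;  Well C−Well A: −475a − 272b = −349.
Solving gives a = 0.26848, b = 0.81424.
Then c = 683.8 − a·569 − b·515 = 111.70.
At (803, 413): z_contact = 215.6 + 336.3 + 111.70 = 663.6 m.
Depth below ground = 759 − 663.6 = 95 m.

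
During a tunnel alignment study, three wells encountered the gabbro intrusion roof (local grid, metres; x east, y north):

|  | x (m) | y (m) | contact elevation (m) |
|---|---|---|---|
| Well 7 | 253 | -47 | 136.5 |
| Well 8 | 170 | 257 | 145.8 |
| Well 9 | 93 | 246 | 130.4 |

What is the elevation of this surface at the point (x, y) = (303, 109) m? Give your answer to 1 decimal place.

158.7 m

Let the plane be z = a·x + b·y + c.
Well 8−Well 7: −83a + 304b = 9.3;  Well 9−Well 7: −160a + 293b = −6.1.
Solving gives a = 0.18829, b = 0.08200.
Then c = 136.5 − a·253 − b·-47 = 92.72.
At (303, 109): z = 57.1 + 8.9 + 92.72 = 158.7 m.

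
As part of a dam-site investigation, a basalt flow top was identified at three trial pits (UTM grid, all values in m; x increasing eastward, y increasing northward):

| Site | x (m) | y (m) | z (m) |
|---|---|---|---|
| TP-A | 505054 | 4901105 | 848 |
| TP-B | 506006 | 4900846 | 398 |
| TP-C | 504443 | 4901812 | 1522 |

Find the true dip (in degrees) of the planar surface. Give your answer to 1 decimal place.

37.4°

Two edge vectors: TP-A→TP-B = (952, -259, -450), TP-A→TP-C = (-611, 707, 674).
Normal n = (TP-A→TP-B) × (TP-A→TP-C) = (143584, -366698, 514815).
So ∂z/∂x = −n_x/n_z = −0.27890 and ∂z/∂y = −n_y/n_z = 0.71229.
Gradient magnitude |∇z| = √(a² + b²) = √(0.07779 + 0.50736) = 0.76495.
True dip = arctan(0.76495) = 37.4°, dipping toward SSE (azimuth ≈ 159°).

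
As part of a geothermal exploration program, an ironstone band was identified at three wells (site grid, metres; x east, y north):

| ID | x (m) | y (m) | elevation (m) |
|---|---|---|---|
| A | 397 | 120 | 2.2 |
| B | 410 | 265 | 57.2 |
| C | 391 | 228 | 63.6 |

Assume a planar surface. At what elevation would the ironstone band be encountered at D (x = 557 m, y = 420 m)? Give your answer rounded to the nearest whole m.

-57 m

Let the plane be z = a·x + b·y + c.
B−A: 13a + 145b = 55;  C−A: −6a + 108b = 61.4.
Solving gives a = −1.30299, b = 0.49613.
Then c = 2.2 − a·397 − b·120 = 459.95.
At (557, 420): z = −725.8 + 208.4 + 459.95 = -57.4 m.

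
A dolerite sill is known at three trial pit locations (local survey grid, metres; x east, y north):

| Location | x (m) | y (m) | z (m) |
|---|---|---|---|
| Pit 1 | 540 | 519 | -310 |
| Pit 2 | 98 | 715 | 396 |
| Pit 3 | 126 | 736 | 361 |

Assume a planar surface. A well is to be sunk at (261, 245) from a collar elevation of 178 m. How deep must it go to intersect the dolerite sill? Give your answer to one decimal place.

Two edge vectors: Pit 1→Pit 2 = (-442, 196, 706), Pit 1→Pit 3 = (-414, 217, 671).
Normal n = (Pit 1→Pit 2) × (Pit 1→Pit 3) = (-21686, 4298, -14770).
So ∂z/∂x = −n_x/n_z = −1.46825 and ∂z/∂y = −n_y/n_z = 0.29100.
Intercept c from Pit 1: -310 + 792.85 − 151.03 = 331.83.
At (261, 245): z_contact = −383.21 + 71.29 + 331.83 = 19.91 m.
Depth below ground = 178 − 19.91 = 158.1 m.

158.1 m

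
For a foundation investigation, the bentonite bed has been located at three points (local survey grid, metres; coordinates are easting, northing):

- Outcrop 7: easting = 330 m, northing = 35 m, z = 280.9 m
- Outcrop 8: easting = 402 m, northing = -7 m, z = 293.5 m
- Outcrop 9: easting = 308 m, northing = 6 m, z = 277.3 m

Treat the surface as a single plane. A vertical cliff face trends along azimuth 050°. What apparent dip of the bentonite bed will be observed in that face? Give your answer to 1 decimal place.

Two edge vectors: Outcrop 7→Outcrop 8 = (72, -42, 12.6), Outcrop 7→Outcrop 9 = (-22, -29, -3.6).
Normal n = (Outcrop 7→Outcrop 8) × (Outcrop 7→Outcrop 9) = (516.6, -18, -3012).
So ∂z/∂easting = −n_x/n_z = 0.17151 and ∂z/∂northing = −n_y/n_z = −0.00598.
Unit vector along 050° is (sin 50°, cos 50°) = (0.7660, 0.6428).
Slope in that direction = a·(0.7660) + b·(0.6428) = 0.12755.
Apparent dip = arctan|0.12755| = 7.3° (true dip is 9.7°, so apparent ≤ true as expected).

7.3°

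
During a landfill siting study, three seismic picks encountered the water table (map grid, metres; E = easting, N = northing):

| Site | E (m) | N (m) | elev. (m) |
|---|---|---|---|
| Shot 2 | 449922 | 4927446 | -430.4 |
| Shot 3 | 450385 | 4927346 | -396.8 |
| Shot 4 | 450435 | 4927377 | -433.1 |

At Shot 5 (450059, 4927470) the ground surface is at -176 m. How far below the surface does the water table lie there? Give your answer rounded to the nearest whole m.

296 m

Two edge vectors: Shot 2→Shot 3 = (463, -100, 33.6), Shot 2→Shot 4 = (513, -69, -2.7).
Normal n = (Shot 2→Shot 3) × (Shot 2→Shot 4) = (2588.4, 18486.9, 19353).
So ∂z/∂E = −n_x/n_z = −0.13374671 and ∂z/∂N = −n_y/n_z = −0.95524725.
Intercept c from Shot 2: -430.4 + 60175.59 + 4706929.23 = 4766674.42.
At (450059, 4927470): z_contact = −60193.9 − 4706952.2 + 4766674.42 = -471.6 m.
Depth below ground = -176 − (-471.6) = 296 m.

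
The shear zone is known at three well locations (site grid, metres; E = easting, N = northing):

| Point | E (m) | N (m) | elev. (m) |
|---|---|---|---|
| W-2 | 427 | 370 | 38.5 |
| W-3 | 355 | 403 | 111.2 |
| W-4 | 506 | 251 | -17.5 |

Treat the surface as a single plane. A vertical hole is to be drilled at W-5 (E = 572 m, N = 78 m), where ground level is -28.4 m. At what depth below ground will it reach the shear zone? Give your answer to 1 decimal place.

Two edge vectors: W-2→W-3 = (-72, 33, 72.7), W-2→W-4 = (79, -119, -56).
Normal n = (W-2→W-3) × (W-2→W-4) = (6803.3, 1711.3, 5961).
So ∂z/∂E = −n_x/n_z = −1.14130 and ∂z/∂N = −n_y/n_z = −0.28708.
Intercept c from W-2: 38.5 + 487.34 + 106.22 = 632.06.
At (572, 78): z_contact = −652.82 − 22.39 + 632.06 = -43.16 m.
Depth below ground = -28.4 − (-43.16) = 14.8 m.

14.8 m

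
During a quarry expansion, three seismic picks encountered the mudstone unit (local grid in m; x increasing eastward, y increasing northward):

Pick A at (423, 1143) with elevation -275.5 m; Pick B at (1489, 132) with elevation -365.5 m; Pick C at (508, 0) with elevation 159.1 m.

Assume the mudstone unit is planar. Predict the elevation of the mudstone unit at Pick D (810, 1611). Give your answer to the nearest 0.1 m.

-655.4 m

Let the plane be z = a·x + b·y + c.
Pick B−Pick A: 1066a − 1011b = −90;  Pick C−Pick A: 85a − 1143b = 434.6.
Solving gives a = −0.478807, b = −0.415834.
Then c = -275.5 − a·423 − b·1143 = 402.33.
At (810, 1611): z = −387.8 − 669.9 + 402.33 = -655.4 m.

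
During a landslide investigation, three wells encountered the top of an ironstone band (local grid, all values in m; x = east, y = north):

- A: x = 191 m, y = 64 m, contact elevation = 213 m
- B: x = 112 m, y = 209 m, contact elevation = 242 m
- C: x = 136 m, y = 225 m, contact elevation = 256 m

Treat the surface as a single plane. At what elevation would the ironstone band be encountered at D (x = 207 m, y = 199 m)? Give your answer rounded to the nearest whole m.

Two edge vectors: A→B = (-79, 145, 29), A→C = (-55, 161, 43).
Normal n = (A→B) × (A→C) = (1566, 1802, -4744).
So ∂z/∂x = −n_x/n_z = 0.33010 and ∂z/∂y = −n_y/n_z = 0.37985.
Intercept c from A: 213 − 63.05 − 24.31 = 125.64.
At (207, 199): z = 68.3 + 75.6 + 125.64 = 269.6 m.

270 m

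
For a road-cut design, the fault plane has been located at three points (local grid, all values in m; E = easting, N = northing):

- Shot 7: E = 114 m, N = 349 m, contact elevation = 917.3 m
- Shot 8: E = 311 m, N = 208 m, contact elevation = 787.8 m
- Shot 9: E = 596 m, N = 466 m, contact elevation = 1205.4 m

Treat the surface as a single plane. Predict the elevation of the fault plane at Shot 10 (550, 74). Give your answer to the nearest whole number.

679 m

Two edge vectors: Shot 7→Shot 8 = (197, -141, -129.5), Shot 7→Shot 9 = (482, 117, 288.1).
Normal n = (Shot 7→Shot 8) × (Shot 7→Shot 9) = (-25470.6, -119174.7, 91011).
So ∂z/∂E = −n_x/n_z = 0.27986 and ∂z/∂N = −n_y/n_z = 1.30945.
Intercept c from Shot 7: 917.3 − 31.90 − 457.00 = 428.40.
At (550, 74): z = 153.9 + 96.9 + 428.40 = 679.2 m.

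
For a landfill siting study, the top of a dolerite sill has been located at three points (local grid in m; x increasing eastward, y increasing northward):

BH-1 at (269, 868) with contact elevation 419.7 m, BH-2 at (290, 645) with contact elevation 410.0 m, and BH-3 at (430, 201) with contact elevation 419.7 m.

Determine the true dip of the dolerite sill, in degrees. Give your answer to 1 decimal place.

Let the plane be z = a·x + b·y + c.
BH-2−BH-1: 21a − 223b = −9.7;  BH-3−BH-1: 161a − 667b = 0.
Solving gives a = 0.29548, b = 0.07132.
Gradient magnitude |∇z| = √(a² + b²) = √(0.08731 + 0.00509) = 0.30397.
True dip = arctan(0.30397) = 16.9°, dipping toward WSW (azimuth ≈ 256°).

16.9°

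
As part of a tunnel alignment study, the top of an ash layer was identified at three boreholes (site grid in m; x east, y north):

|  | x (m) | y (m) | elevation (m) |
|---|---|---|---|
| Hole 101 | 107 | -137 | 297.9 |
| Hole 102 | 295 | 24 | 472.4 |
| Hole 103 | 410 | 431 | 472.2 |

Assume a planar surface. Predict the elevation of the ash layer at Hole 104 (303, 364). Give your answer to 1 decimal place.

Two edge vectors: Hole 101→Hole 102 = (188, 161, 174.5), Hole 101→Hole 103 = (303, 568, 174.3).
Normal n = (Hole 101→Hole 102) × (Hole 101→Hole 103) = (-71053.7, 20105.1, 58001).
So ∂z/∂x = −n_x/n_z = 1.22504 and ∂z/∂y = −n_y/n_z = −0.34663.
Intercept c from Hole 101: 297.9 − 131.08 − 47.49 = 119.33.
At (303, 364): z = 371.2 − 126.2 + 119.33 = 364.3 m.

364.3 m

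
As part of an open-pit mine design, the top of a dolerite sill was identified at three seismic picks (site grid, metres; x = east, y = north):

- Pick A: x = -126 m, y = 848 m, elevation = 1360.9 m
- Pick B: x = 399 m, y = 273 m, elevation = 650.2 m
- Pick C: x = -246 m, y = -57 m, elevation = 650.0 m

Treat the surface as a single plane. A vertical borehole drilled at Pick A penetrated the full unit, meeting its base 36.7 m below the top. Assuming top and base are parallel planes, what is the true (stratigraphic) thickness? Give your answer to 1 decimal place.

Two edge vectors: Pick A→Pick B = (525, -575, -710.7), Pick A→Pick C = (-120, -905, -710.9).
Normal n = (Pick A→Pick B) × (Pick A→Pick C) = (-234416, 458506.5, -544125).
So ∂z/∂x = −n_x/n_z = −0.43081 and ∂z/∂y = −n_y/n_z = 0.84265.
|∇z| = √(a²+b²) = 0.94639, so dip δ = arctan(0.94639) = 43.42°.
True thickness = vertical thickness × cos δ = 36.7 × cos 43.42° = 26.7 m.

26.7 m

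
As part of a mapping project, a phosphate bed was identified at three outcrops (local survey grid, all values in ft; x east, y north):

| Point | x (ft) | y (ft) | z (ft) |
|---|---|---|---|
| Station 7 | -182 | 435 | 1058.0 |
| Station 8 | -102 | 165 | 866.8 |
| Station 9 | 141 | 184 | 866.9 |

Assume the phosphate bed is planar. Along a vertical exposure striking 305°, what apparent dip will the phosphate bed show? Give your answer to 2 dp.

23.80°

Let the plane be z = a·x + b·y + c.
Station 8−Station 7: 80a − 270b = −191.2;  Station 9−Station 7: 323a − 251b = −191.1.
Solving gives a = −0.05371, b = 0.69223.
Unit vector along 305° is (sin 305°, cos 305°) = (-0.8192, 0.5736).
Slope in that direction = a·(-0.8192) + b·(0.5736) = 0.44105.
Apparent dip = arctan|0.44105| = 23.80° (true dip is 34.8°, so apparent ≤ true as expected).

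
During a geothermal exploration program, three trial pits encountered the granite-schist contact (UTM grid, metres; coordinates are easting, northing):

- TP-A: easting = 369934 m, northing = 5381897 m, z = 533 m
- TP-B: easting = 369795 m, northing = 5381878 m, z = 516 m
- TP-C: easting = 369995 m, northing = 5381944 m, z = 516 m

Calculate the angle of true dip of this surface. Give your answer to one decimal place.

Two edge vectors: TP-A→TP-B = (-139, -19, -17), TP-A→TP-C = (61, 47, -17).
Normal n = (TP-A→TP-B) × (TP-A→TP-C) = (1122, -3400, -5374).
So ∂z/∂easting = −n_x/n_z = 0.20878 and ∂z/∂northing = −n_y/n_z = −0.63268.
Gradient magnitude |∇z| = √(a² + b²) = √(0.04359 + 0.40028) = 0.66624.
True dip = arctan(0.66624) = 33.7°, dipping toward NNW (azimuth ≈ 342°).

33.7°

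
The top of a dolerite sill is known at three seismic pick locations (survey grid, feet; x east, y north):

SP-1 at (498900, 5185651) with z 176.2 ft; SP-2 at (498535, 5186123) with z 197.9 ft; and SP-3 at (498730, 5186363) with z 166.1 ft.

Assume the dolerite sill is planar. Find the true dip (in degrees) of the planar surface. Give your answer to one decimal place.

Two edge vectors: SP-1→SP-2 = (-365, 472, 21.7), SP-1→SP-3 = (-170, 712, -10.1).
Normal n = (SP-1→SP-2) × (SP-1→SP-3) = (-20217.6, -7375.5, -179640).
So ∂z/∂x = −n_x/n_z = −0.11255 and ∂z/∂y = −n_y/n_z = −0.04106.
Gradient magnitude |∇z| = √(a² + b²) = √(0.01267 + 0.00169) = 0.11980.
True dip = arctan(0.11980) = 6.8°, dipping toward ENE (azimuth ≈ 070°).

6.8°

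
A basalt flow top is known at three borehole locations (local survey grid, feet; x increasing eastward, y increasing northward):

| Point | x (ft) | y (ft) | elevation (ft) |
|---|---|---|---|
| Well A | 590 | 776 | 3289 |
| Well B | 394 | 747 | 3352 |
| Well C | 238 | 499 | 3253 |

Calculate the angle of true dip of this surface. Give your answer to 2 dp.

Two edge vectors: Well A→Well B = (-196, -29, 63), Well A→Well C = (-352, -277, -36).
Normal n = (Well A→Well B) × (Well A→Well C) = (18495, -29232, 44084).
So ∂z/∂x = −n_x/n_z = −0.41954 and ∂z/∂y = −n_y/n_z = 0.66310.
Gradient magnitude |∇z| = √(a² + b²) = √(0.17601 + 0.43970) = 0.78467.
True dip = arctan(0.78467) = 38.12°, dipping toward SSE (azimuth ≈ 148°).

38.12°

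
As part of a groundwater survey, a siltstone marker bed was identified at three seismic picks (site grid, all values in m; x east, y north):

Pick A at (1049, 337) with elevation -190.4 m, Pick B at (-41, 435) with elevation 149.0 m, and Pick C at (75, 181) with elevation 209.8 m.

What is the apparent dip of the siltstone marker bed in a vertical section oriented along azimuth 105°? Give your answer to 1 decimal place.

13.1°

Let the plane be z = a·x + b·y + c.
Pick B−Pick A: −1090a + 98b = 339.4;  Pick C−Pick A: −974a − 156b = 400.2.
Solving gives a = −0.34715, b = −0.39791.
Unit vector along 105° is (sin 105°, cos 105°) = (0.9659, -0.2588).
Slope in that direction = a·(0.9659) + b·(-0.2588) = −0.23234.
Apparent dip = arctan|0.23234| = 13.1° (true dip is 27.8°, so apparent ≤ true as expected).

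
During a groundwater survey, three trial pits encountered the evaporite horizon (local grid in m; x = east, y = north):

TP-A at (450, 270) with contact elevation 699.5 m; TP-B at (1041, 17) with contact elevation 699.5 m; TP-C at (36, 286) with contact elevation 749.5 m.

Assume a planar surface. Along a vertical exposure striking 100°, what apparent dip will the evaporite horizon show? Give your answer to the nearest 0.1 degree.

4.4°

Two edge vectors: TP-A→TP-B = (591, -253, 0), TP-A→TP-C = (-414, 16, 50).
Normal n = (TP-A→TP-B) × (TP-A→TP-C) = (-12650, -29550, -95286).
So ∂z/∂x = −n_x/n_z = −0.13276 and ∂z/∂y = −n_y/n_z = −0.31012.
Unit vector along 100° is (sin 100°, cos 100°) = (0.9848, -0.1736).
Slope in that direction = a·(0.9848) + b·(-0.1736) = −0.07689.
Apparent dip = arctan|0.07689| = 4.4° (true dip is 18.6°, so apparent ≤ true as expected).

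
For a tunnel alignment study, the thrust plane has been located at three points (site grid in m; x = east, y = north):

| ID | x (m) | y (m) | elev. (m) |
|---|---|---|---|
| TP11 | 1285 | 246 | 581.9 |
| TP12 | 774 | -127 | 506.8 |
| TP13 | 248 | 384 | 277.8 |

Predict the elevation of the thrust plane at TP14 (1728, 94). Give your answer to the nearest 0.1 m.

727.6 m

Let the plane be z = a·x + b·y + c.
TP12−TP11: −511a − 373b = −75.1;  TP13−TP11: −1037a + 138b = −304.1.
Solving gives a = 0.270693, b = −0.169502.
Then c = 581.9 − a·1285 − b·246 = 275.76.
At (1728, 94): z = 467.8 − 15.9 + 275.76 = 727.6 m.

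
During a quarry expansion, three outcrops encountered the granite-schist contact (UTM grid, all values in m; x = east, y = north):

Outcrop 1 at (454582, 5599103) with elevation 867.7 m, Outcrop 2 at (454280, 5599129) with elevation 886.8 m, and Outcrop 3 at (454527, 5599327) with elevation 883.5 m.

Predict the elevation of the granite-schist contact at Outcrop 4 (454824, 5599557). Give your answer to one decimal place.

879.1 m

Let the plane be z = a·x + b·y + c.
Outcrop 2−Outcrop 1: −302a + 26b = 19.1;  Outcrop 3−Outcrop 1: −55a + 224b = 15.8.
Solving gives a = −0.058407080, b = 0.056194690.
Then c = 867.7 − a·454582 − b·5599103 = −287221.35.
At (454824, 5599557): z = −26564.9 + 314665.4 − 287221.35 = 879.1 m.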